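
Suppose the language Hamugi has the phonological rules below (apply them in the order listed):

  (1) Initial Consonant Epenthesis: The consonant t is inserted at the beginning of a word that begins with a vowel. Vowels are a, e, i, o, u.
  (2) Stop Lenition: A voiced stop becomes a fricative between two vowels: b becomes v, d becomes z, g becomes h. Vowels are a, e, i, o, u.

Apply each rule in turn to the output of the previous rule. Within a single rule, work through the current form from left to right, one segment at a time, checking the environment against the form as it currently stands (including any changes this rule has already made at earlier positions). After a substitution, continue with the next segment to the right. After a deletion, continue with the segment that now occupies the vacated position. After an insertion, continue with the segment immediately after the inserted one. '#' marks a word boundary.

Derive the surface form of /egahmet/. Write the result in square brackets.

[tehahmet]

(1) Initial Consonant Epenthesis: [egahmet] → [tegahmet]
(2) Stop Lenition: [tegahmet] → [tehahmet]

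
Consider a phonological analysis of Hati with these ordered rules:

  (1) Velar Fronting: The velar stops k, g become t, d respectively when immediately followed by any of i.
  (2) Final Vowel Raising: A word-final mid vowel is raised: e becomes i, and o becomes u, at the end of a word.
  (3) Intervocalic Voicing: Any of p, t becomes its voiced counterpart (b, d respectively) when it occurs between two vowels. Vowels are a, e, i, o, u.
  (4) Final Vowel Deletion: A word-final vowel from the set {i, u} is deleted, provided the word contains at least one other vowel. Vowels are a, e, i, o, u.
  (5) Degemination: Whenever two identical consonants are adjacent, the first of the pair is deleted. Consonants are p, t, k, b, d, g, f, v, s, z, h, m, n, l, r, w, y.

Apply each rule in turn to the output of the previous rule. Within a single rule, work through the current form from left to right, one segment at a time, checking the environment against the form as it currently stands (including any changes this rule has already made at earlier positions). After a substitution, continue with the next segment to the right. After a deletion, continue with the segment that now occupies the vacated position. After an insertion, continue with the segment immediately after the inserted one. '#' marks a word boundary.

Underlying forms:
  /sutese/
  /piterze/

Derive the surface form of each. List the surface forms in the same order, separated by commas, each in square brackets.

[sudes], [piderz]

/sutese/:
  (1) Velar Fronting: no change — [sutese]
  (2) Final Vowel Raising: [sutese] → [sutesi]
  (3) Intervocalic Voicing: [sutesi] → [sudesi]
  (4) Final Vowel Deletion: [sudesi] → [sudes]
  (5) Degemination: no change — [sudes]
/piterze/:
  (1) Velar Fronting: no change — [piterze]
  (2) Final Vowel Raising: [piterze] → [piterzi]
  (3) Intervocalic Voicing: [piterzi] → [piderzi]
  (4) Final Vowel Deletion: [piderzi] → [piderz]
  (5) Degemination: no change — [piderz]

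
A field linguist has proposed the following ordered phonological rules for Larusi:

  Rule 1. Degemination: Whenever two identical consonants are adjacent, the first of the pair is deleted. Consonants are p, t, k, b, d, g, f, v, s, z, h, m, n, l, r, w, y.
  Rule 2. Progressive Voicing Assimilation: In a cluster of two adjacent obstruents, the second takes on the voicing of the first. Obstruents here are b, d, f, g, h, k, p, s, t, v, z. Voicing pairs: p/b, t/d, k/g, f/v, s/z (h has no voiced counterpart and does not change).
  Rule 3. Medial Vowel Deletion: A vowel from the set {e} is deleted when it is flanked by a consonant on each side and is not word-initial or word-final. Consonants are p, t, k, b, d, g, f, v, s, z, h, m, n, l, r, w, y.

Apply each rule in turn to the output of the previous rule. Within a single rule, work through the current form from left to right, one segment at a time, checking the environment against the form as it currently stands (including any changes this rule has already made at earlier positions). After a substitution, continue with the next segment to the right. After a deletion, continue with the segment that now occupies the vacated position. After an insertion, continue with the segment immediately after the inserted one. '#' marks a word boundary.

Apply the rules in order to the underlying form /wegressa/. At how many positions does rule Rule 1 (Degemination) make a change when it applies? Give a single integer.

1

Rule 1 Degemination: [wegressa] → [wegresa]
Rule 2 Progressive Voicing Assimilation: no change — [wegresa]
Rule 3 Medial Vowel Deletion: [wegresa] → [wgrsa]
Rule Rule 1 changed 1 position(s).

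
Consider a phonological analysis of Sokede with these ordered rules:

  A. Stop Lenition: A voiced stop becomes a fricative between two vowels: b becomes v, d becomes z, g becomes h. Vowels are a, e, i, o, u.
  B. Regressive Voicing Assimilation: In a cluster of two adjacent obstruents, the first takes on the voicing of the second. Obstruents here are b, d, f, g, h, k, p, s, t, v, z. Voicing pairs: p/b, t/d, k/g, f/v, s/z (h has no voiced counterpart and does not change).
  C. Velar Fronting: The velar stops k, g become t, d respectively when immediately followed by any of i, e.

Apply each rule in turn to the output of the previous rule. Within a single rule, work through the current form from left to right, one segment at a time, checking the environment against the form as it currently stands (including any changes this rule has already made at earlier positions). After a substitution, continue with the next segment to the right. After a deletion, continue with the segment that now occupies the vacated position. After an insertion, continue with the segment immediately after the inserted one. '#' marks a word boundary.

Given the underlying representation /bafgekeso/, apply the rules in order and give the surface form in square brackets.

[bavdeteso]

A Stop Lenition: no change — [bafgekeso]
B Regressive Voicing Assimilation: [bafgekeso] → [bavgekeso]
C Velar Fronting: [bavgekeso] → [bavdeteso]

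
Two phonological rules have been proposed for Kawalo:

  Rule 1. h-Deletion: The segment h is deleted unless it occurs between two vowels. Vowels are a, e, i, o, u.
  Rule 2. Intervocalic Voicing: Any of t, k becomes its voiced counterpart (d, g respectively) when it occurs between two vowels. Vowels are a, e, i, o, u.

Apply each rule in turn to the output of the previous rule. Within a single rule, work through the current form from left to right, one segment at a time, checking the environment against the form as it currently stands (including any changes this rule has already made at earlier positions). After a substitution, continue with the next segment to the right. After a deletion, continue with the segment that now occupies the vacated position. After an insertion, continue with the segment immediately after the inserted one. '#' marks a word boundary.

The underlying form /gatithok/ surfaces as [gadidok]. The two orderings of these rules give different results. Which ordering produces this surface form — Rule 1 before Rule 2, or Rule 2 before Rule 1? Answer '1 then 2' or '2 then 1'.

1 then 2

Order 1 then 2:
  1 h-Deletion: [gatithok] → [gatitok]
  2 Intervocalic Voicing: [gatitok] → [gadidok]
  result: [gadidok]
Order 2 then 1:
  2 Intervocalic Voicing: [gatithok] → [gadithok]
  1 h-Deletion: [gadithok] → [gaditok]
  result: [gaditok]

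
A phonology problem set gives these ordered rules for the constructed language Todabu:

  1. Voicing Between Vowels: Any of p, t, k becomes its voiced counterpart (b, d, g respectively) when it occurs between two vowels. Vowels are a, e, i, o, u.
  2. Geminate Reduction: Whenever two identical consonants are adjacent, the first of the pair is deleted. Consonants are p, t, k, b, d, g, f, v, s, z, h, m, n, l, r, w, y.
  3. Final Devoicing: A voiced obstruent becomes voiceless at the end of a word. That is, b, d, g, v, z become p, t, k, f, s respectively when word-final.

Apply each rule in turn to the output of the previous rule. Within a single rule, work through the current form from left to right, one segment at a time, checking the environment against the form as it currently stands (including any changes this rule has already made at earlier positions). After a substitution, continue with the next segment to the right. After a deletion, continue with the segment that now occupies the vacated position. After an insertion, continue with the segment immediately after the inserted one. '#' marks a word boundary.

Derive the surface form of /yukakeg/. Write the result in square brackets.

1 Voicing Between Vowels: [yukakeg] → [yugageg]
2 Geminate Reduction: no change — [yugageg]
3 Final Devoicing: [yugageg] → [yugagek]

[yugagek]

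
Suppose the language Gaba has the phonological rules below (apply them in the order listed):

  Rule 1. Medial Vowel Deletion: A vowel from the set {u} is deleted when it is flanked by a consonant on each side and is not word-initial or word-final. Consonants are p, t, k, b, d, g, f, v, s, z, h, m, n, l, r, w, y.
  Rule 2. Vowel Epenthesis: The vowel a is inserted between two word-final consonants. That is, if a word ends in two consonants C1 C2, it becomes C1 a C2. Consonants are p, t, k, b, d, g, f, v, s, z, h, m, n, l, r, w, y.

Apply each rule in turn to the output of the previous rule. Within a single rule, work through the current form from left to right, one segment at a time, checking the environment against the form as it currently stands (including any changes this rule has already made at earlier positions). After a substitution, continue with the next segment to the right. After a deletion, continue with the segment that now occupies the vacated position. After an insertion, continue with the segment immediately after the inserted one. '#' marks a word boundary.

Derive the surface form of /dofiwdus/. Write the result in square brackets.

Rule 1 Medial Vowel Deletion: [dofiwdus] → [dofiwds]
Rule 2 Vowel Epenthesis: [dofiwds] → [dofiwdas]

[dofiwdas]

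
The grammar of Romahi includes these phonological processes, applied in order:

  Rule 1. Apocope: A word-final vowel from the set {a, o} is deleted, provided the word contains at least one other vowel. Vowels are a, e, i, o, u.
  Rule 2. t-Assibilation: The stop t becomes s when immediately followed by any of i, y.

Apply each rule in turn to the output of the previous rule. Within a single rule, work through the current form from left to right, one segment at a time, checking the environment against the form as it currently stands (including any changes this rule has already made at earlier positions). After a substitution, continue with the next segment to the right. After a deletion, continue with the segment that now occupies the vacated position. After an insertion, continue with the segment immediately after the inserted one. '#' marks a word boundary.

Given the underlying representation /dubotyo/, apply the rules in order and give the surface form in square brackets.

[dubosy]

Rule 1 Apocope: [dubotyo] → [duboty]
Rule 2 t-Assibilation: [duboty] → [dubosy]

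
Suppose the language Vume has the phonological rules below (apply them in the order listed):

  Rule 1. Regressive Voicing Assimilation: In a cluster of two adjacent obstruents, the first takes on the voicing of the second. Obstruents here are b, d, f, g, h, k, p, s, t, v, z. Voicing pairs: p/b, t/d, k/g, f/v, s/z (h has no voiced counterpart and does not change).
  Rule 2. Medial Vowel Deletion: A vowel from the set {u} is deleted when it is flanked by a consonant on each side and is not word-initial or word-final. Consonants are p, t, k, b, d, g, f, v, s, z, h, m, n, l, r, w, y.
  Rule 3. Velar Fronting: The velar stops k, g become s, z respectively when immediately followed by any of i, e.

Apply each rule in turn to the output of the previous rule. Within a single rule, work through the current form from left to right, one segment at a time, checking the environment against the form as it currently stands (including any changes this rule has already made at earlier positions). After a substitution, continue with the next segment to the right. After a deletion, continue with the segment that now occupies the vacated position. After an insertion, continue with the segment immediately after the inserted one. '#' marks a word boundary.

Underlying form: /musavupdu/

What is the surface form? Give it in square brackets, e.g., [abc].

Rule 1 Regressive Voicing Assimilation: [musavupdu] → [musavubdu]
Rule 2 Medial Vowel Deletion: [musavubdu] → [msavbdu]
Rule 3 Velar Fronting: no change — [msavbdu]

[msavbdu]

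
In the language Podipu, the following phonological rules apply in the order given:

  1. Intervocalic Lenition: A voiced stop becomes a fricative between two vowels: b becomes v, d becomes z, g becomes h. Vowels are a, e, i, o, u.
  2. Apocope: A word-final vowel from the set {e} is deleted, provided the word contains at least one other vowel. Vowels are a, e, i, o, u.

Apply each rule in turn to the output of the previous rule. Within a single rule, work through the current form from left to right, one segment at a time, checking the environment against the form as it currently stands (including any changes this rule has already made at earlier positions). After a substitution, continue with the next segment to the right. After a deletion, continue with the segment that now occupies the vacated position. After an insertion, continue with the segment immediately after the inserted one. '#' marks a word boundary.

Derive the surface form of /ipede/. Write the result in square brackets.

[ipez]

1 Intervocalic Lenition: [ipede] → [ipeze]
2 Apocope: [ipeze] → [ipez]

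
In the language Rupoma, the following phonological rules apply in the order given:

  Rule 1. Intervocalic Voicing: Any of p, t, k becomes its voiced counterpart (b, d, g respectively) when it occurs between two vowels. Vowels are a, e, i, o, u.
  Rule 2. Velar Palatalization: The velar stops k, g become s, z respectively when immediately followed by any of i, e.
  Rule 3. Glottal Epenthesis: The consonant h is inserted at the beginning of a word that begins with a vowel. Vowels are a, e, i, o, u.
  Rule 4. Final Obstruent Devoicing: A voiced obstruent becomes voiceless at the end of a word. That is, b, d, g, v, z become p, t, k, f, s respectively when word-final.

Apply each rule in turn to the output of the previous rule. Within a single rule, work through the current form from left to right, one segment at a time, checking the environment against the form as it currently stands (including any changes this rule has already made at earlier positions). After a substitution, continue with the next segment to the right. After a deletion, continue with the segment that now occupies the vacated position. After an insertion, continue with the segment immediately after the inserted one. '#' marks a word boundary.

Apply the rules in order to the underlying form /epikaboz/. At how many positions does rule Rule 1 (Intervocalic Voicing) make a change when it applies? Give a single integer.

Rule 1 Intervocalic Voicing: [epikaboz] → [ebigaboz]
Rule 2 Velar Palatalization: no change — [ebigaboz]
Rule 3 Glottal Epenthesis: [ebigaboz] → [hebigaboz]
Rule 4 Final Obstruent Devoicing: [hebigaboz] → [hebigabos]
Rule Rule 1 changed 2 position(s).

2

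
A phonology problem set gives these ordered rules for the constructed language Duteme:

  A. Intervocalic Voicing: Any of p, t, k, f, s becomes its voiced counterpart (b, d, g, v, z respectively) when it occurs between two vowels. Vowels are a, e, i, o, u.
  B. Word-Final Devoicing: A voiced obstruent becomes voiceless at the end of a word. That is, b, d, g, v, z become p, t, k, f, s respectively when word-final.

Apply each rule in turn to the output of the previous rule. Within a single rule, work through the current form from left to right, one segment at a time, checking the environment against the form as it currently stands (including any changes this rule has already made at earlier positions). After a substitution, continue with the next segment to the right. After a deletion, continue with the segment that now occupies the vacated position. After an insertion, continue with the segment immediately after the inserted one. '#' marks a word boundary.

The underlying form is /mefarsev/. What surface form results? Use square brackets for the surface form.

[mevarsef]

A Intervocalic Voicing: [mefarsev] → [mevarsev]
B Word-Final Devoicing: [mevarsev] → [mevarsef]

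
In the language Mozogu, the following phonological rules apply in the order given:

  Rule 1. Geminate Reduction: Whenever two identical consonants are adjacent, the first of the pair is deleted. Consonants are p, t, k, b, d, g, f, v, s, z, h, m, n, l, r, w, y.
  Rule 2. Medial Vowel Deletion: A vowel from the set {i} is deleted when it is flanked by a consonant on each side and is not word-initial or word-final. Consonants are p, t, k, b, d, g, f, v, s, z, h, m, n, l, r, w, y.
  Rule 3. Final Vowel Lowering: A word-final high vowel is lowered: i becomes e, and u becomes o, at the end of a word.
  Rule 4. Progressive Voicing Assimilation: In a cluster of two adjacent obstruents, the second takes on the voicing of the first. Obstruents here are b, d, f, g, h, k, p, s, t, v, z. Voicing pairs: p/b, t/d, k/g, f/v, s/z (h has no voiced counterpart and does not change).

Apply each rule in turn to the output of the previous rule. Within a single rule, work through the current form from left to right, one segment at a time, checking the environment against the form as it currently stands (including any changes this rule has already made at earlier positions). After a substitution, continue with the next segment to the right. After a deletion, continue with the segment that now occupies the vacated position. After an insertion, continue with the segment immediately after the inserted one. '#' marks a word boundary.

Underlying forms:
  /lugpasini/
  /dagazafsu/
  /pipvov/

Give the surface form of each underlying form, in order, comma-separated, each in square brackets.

/lugpasini/:
  Rule 1 Geminate Reduction: no change — [lugpasini]
  Rule 2 Medial Vowel Deletion: [lugpasini] → [lugpasni]
  Rule 3 Final Vowel Lowering: [lugpasni] → [lugpasne]
  Rule 4 Progressive Voicing Assimilation: [lugpasne] → [lugbasne]
/dagazafsu/:
  Rule 1 Geminate Reduction: no change — [dagazafsu]
  Rule 2 Medial Vowel Deletion: no change — [dagazafsu]
  Rule 3 Final Vowel Lowering: [dagazafsu] → [dagazafso]
  Rule 4 Progressive Voicing Assimilation: no change — [dagazafso]
/pipvov/:
  Rule 1 Geminate Reduction: no change — [pipvov]
  Rule 2 Medial Vowel Deletion: [pipvov] → [ppvov]
  Rule 3 Final Vowel Lowering: no change — [ppvov]
  Rule 4 Progressive Voicing Assimilation: [ppvov] → [ppfov]

[lugbasne], [dagazafso], [ppfov]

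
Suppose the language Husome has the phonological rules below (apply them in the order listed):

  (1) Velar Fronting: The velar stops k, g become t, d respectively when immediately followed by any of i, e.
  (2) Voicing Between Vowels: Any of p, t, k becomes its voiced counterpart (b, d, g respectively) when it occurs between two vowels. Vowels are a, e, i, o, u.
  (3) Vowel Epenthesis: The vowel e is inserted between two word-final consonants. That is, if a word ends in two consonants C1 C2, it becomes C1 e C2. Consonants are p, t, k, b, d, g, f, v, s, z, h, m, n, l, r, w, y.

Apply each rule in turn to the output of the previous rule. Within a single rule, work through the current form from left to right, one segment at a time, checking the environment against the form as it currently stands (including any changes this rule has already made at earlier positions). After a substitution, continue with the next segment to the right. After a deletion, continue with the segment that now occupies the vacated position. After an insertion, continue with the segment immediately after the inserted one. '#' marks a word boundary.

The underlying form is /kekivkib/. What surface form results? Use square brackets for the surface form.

[tedivtib]

(1) Velar Fronting: [kekivkib] → [tetivtib]
(2) Voicing Between Vowels: [tetivtib] → [tedivtib]
(3) Vowel Epenthesis: no change — [tedivtib]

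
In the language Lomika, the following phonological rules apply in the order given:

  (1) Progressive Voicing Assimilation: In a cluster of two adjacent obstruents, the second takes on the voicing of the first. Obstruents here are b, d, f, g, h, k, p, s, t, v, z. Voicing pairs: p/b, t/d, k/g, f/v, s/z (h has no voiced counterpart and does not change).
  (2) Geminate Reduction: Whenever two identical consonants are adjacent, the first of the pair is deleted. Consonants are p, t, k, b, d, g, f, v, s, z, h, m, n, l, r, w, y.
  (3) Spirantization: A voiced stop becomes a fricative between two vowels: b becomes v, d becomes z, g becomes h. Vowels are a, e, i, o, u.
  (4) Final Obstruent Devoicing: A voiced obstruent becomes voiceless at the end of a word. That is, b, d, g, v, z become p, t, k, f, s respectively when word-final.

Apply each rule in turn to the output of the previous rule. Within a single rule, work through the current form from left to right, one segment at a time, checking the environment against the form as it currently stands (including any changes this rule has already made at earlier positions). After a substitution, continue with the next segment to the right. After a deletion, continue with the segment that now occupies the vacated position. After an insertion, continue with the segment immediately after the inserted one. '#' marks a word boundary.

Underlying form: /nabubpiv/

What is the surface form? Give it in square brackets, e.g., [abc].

(1) Progressive Voicing Assimilation: [nabubpiv] → [nabubbiv]
(2) Geminate Reduction: [nabubbiv] → [nabubiv]
(3) Spirantization: [nabubiv] → [navuviv]
(4) Final Obstruent Devoicing: [navuviv] → [navuvif]

[navuvif]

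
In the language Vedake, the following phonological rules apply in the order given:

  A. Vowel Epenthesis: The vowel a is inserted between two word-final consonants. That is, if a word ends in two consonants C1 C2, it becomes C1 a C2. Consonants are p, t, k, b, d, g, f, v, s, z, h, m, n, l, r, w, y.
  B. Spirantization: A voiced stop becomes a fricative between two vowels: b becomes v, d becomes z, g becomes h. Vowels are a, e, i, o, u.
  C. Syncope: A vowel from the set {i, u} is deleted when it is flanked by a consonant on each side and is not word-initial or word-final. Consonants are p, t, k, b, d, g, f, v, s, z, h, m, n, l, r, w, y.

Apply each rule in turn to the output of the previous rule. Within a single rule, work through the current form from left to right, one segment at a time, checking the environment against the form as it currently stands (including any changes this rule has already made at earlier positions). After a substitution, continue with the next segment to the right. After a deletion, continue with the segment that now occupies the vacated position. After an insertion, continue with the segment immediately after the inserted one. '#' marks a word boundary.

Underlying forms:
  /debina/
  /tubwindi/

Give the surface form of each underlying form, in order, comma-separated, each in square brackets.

[devna], [tbwndi]

/debina/:
  A Vowel Epenthesis: no change — [debina]
  B Spirantization: [debina] → [devina]
  C Syncope: [devina] → [devna]
/tubwindi/:
  A Vowel Epenthesis: no change — [tubwindi]
  B Spirantization: no change — [tubwindi]
  C Syncope: [tubwindi] → [tbwndi]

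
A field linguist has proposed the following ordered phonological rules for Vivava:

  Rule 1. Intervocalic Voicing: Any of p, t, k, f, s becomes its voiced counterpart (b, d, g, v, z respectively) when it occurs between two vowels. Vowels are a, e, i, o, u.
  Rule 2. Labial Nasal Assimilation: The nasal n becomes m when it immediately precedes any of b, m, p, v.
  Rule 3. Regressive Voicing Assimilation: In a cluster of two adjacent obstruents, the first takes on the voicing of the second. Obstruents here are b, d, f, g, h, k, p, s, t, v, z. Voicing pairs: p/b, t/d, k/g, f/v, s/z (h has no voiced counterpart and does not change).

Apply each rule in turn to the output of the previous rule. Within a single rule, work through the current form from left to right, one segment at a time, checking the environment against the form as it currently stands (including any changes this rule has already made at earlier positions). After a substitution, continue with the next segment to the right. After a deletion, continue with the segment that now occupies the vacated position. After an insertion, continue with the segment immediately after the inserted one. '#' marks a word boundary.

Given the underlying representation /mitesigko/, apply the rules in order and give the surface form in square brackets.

Rule 1 Intervocalic Voicing: [mitesigko] → [midezigko]
Rule 2 Labial Nasal Assimilation: no change — [midezigko]
Rule 3 Regressive Voicing Assimilation: [midezigko] → [midezikko]

[midezikko]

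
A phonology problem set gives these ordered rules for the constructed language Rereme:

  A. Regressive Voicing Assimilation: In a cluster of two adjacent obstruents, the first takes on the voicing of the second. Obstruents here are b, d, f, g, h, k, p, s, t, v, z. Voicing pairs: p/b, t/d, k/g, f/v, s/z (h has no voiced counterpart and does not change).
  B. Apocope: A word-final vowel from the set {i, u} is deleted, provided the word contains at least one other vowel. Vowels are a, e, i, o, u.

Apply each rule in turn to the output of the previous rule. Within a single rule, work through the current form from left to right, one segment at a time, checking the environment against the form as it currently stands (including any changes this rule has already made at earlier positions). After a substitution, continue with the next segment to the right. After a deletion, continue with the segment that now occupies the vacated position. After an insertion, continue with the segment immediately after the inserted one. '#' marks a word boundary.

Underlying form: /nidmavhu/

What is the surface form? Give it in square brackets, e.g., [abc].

A Regressive Voicing Assimilation: [nidmavhu] → [nidmafhu]
B Apocope: [nidmafhu] → [nidmafh]

[nidmafh]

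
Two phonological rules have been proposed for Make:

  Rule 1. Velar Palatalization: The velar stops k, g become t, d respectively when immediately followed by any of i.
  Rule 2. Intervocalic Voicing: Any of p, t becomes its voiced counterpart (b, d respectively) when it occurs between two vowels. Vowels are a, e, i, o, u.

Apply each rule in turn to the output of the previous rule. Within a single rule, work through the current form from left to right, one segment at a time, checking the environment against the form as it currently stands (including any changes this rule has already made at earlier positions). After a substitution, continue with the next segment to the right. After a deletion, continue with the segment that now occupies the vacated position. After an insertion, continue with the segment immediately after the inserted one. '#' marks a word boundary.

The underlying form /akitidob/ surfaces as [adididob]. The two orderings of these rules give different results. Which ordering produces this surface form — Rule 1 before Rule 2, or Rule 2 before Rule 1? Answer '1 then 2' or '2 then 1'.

Order 1 then 2:
  1 Velar Palatalization: [akitidob] → [atitidob]
  2 Intervocalic Voicing: [atitidob] → [adididob]
  result: [adididob]
Order 2 then 1:
  2 Intervocalic Voicing: [akitidob] → [akididob]
  1 Velar Palatalization: [akididob] → [atididob]
  result: [atididob]

1 then 2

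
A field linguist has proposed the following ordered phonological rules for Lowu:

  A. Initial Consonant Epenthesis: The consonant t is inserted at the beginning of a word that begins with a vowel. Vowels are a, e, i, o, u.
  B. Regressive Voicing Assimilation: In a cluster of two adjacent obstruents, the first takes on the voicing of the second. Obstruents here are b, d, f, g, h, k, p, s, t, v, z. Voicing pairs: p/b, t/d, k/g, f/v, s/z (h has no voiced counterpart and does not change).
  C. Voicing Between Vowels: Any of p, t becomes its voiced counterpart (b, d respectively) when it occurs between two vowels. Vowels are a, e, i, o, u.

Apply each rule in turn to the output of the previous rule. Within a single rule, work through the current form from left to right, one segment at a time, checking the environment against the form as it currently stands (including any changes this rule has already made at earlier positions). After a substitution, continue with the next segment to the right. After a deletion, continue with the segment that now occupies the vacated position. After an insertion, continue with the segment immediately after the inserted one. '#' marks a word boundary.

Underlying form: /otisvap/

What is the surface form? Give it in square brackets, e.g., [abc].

A Initial Consonant Epenthesis: [otisvap] → [totisvap]
B Regressive Voicing Assimilation: [totisvap] → [totizvap]
C Voicing Between Vowels: [totizvap] → [todizvap]

[todizvap]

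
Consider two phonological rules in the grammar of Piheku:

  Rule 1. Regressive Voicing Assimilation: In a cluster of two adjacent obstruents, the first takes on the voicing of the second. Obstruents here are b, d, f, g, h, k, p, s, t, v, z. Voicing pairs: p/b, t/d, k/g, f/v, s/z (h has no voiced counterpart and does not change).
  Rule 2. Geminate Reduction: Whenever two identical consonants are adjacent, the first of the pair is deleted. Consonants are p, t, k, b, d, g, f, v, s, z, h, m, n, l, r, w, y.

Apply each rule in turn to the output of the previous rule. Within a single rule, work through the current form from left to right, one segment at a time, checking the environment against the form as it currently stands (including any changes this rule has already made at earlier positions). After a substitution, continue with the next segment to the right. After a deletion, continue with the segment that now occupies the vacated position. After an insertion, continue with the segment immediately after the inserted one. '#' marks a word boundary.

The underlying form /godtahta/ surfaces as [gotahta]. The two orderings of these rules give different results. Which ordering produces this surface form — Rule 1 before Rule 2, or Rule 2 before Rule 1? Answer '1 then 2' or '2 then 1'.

Order 1 then 2:
  1 Regressive Voicing Assimilation: [godtahta] → [gottahta]
  2 Geminate Reduction: [gottahta] → [gotahta]
  result: [gotahta]
Order 2 then 1:
  2 Geminate Reduction: no change — [godtahta]
  1 Regressive Voicing Assimilation: [godtahta] → [gottahta]
  result: [gottahta]

1 then 2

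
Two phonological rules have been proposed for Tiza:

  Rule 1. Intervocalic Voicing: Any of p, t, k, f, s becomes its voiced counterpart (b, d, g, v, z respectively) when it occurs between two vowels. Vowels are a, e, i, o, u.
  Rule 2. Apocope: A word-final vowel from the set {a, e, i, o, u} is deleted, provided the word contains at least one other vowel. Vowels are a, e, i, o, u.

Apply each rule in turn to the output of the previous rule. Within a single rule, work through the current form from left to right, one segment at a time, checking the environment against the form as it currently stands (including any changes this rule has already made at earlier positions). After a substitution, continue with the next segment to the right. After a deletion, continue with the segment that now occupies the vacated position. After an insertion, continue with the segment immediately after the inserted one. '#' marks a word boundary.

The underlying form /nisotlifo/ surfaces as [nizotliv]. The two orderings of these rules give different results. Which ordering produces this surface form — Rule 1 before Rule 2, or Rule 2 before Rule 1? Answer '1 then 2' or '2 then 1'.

Order 1 then 2:
  1 Intervocalic Voicing: [nisotlifo] → [nizotlivo]
  2 Apocope: [nizotlivo] → [nizotliv]
  result: [nizotliv]
Order 2 then 1:
  2 Apocope: [nisotlifo] → [nisotlif]
  1 Intervocalic Voicing: [nisotlif] → [nizotlif]
  result: [nizotlif]

1 then 2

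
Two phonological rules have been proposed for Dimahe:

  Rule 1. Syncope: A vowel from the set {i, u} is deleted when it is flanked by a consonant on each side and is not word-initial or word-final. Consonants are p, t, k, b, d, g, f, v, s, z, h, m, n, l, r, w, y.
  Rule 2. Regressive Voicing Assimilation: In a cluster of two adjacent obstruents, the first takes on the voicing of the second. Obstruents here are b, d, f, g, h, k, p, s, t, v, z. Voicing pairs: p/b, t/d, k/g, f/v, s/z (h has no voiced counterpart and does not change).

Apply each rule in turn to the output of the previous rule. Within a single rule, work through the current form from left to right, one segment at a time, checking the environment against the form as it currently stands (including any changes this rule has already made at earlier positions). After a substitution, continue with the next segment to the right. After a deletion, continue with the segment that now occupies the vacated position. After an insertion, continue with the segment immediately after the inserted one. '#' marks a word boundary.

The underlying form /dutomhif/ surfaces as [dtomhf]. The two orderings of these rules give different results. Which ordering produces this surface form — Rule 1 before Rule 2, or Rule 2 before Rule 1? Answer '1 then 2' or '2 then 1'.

Order 1 then 2:
  1 Syncope: [dutomhif] → [dtomhf]
  2 Regressive Voicing Assimilation: [dtomhf] → [ttomhf]
  result: [ttomhf]
Order 2 then 1:
  2 Regressive Voicing Assimilation: no change — [dutomhif]
  1 Syncope: [dutomhif] → [dtomhf]
  result: [dtomhf]

2 then 1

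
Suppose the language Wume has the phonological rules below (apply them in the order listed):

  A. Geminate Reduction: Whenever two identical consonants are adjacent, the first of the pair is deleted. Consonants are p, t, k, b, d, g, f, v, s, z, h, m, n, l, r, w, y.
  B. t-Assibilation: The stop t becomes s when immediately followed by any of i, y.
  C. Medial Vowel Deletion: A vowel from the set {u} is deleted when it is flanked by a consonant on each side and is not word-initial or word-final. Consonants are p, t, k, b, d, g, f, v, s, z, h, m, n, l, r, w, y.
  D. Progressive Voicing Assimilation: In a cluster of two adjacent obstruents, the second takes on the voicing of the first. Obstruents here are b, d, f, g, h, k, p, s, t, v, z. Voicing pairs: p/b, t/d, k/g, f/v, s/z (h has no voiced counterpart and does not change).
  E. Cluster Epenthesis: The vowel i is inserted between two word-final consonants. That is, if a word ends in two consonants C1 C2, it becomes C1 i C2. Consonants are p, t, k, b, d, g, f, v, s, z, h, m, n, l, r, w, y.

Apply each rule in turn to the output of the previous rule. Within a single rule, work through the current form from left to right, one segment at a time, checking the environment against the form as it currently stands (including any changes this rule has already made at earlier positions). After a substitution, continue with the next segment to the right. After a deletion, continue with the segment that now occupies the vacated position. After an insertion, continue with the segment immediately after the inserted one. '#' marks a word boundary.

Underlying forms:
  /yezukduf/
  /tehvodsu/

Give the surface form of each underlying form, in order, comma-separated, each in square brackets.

[yezgdiv], [tehfodzu]

/yezukduf/:
  A Geminate Reduction: no change — [yezukduf]
  B t-Assibilation: no change — [yezukduf]
  C Medial Vowel Deletion: [yezukduf] → [yezkdf]
  D Progressive Voicing Assimilation: [yezkdf] → [yezgdv]
  E Cluster Epenthesis: [yezgdv] → [yezgdiv]
/tehvodsu/:
  A Geminate Reduction: no change — [tehvodsu]
  B t-Assibilation: no change — [tehvodsu]
  C Medial Vowel Deletion: no change — [tehvodsu]
  D Progressive Voicing Assimilation: [tehvodsu] → [tehfodzu]
  E Cluster Epenthesis: no change — [tehfodzu]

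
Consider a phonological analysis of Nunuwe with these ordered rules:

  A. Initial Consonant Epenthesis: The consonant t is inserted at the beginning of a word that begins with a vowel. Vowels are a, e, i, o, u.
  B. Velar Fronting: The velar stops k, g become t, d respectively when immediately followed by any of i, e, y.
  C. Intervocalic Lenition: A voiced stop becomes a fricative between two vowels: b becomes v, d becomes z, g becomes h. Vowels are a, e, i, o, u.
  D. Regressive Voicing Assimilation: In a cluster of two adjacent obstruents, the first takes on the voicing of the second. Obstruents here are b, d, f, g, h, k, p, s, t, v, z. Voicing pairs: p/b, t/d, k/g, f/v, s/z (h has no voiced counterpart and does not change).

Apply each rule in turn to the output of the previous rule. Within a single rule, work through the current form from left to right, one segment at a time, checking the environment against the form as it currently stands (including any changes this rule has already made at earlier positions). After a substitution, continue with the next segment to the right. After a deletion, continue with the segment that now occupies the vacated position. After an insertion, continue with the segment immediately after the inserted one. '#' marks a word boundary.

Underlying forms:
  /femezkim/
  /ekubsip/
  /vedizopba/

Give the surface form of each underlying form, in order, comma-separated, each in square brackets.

/femezkim/:
  A Initial Consonant Epenthesis: no change — [femezkim]
  B Velar Fronting: [femezkim] → [femeztim]
  C Intervocalic Lenition: no change — [femeztim]
  D Regressive Voicing Assimilation: [femeztim] → [femestim]
/ekubsip/:
  A Initial Consonant Epenthesis: [ekubsip] → [tekubsip]
  B Velar Fronting: no change — [tekubsip]
  C Intervocalic Lenition: no change — [tekubsip]
  D Regressive Voicing Assimilation: [tekubsip] → [tekupsip]
/vedizopba/:
  A Initial Consonant Epenthesis: no change — [vedizopba]
  B Velar Fronting: no change — [vedizopba]
  C Intervocalic Lenition: [vedizopba] → [vezizopba]
  D Regressive Voicing Assimilation: [vezizopba] → [vezizobba]

[femestim], [tekupsip], [vezizobba]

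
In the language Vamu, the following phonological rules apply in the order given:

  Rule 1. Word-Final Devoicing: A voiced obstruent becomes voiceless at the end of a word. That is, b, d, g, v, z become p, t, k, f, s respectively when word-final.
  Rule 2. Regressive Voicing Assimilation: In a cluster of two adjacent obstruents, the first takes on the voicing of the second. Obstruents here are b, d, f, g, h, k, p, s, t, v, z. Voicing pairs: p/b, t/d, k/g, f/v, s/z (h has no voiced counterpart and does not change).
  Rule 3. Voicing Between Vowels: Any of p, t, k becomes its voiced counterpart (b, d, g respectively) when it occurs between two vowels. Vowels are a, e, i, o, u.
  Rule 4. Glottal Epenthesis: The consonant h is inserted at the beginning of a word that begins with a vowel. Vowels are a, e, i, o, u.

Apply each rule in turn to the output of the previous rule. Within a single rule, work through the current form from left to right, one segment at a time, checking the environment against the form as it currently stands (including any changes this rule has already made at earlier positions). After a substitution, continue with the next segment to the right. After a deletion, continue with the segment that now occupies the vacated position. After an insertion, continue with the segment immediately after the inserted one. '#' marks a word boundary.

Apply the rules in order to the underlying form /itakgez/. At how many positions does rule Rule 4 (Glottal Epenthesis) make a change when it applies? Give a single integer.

1

Rule 1 Word-Final Devoicing: [itakgez] → [itakges]
Rule 2 Regressive Voicing Assimilation: [itakges] → [itagges]
Rule 3 Voicing Between Vowels: [itagges] → [idagges]
Rule 4 Glottal Epenthesis: [idagges] → [hidagges]
Rule Rule 4 changed 1 position(s).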